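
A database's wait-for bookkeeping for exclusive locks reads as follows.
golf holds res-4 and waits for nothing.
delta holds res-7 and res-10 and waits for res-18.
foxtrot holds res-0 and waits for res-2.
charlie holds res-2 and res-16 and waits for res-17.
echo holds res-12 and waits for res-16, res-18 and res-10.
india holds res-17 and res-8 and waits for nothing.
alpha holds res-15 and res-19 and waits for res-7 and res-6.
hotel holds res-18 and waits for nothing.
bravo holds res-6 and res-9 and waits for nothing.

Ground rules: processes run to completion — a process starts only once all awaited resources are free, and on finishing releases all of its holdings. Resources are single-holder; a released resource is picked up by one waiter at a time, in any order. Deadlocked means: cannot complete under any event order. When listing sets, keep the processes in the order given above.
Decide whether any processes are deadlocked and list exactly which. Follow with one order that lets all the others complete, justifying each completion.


Nothing here is deadlocked.
Key observation: every chain of waits terminates; starting from the processes that wait on nothing, all the rest unlock in turn.
A valid finishing order for the others: india, hotel, charlie, bravo, golf, foxtrot, delta, alpha, echo.
Verifying each step:
  india waits on nothing -> runs at once and releases res-17 and res-8
  hotel waits on nothing -> runs at once and releases res-18
  charlie waits on res-17 — all released -> runs and releases res-2 and res-16
  bravo waits on nothing -> runs at once and releases res-6 and res-9
  golf waits on nothing -> runs at once and releases res-4
  foxtrot waits on res-2 — all released -> runs and releases res-0
  delta waits on res-18 — all released -> runs and releases res-7 and res-10
  alpha waits on res-7 and res-6 — all released -> runs and releases res-15 and res-19
  echo waits on res-16, res-18 and res-10 — all released -> runs and releases res-12


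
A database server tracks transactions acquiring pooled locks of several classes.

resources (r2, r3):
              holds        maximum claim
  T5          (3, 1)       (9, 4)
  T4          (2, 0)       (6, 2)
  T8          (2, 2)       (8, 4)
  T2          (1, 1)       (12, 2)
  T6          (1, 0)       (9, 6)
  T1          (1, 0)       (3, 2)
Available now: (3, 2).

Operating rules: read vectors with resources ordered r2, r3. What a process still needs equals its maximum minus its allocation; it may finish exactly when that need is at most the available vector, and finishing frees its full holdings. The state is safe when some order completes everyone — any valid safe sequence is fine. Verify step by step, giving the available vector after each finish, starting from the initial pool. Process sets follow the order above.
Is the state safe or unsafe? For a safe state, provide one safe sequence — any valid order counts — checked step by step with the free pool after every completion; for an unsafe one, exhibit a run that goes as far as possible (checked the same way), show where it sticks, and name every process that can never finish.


SAFE — a valid safe sequence is T1, T4, T8, T5, T2, T6.
Key observation: reading the order forward, T1 is the first process whose need (2, 2) meets the free pool (3, 2) exactly on a resource it requests.
Walking it through:
  pool = (3, 2)
  T1 needs (2, 2) <= (3, 2) -> finishes; pool += (1, 0) = (4, 2)
  T4 needs (4, 2) <= (4, 2) -> finishes; pool += (2, 0) = (6, 2)
  T8 needs (6, 2) <= (6, 2) -> finishes; pool += (2, 2) = (8, 4)
  T5 needs (6, 3) <= (8, 4) -> finishes; pool += (3, 1) = (11, 5)
  T2 needs (11, 1) <= (11, 5) -> finishes; pool += (1, 1) = (12, 6)
  T6 needs (8, 6) <= (12, 6) -> finishes; pool += (1, 0) = (13, 6)


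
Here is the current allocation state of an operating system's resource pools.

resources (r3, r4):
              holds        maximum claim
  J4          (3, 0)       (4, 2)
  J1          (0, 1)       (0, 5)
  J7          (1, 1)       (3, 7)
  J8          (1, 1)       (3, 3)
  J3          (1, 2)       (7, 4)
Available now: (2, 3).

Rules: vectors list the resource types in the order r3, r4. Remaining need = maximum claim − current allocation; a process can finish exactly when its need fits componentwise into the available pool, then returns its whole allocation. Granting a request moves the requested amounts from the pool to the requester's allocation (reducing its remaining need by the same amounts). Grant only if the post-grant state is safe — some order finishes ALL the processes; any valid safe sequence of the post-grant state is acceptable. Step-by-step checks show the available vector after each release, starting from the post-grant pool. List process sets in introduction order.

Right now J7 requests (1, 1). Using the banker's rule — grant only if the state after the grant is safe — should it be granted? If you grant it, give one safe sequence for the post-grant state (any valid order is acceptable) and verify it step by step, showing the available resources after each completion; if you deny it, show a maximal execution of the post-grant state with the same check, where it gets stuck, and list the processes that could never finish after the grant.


DENY. Granting would leave the state unsafe.
Key observation: after J4, J8 the pool peaks at (5, 3), and each blocked process is short somewhere: J1 on r4; J7 on r4; J3 on r3.
On the post-grant state, J4, J8 is a maximal run — nothing extends it. Step-by-step check:
  pool = (1, 2)
  J4: need (1, 2) fits (1, 2); releases (3, 0), pool now (4, 2)
  J8: need (2, 2) fits (4, 2); releases (1, 1), pool now (5, 3)
  J1 still needs (0, 4) but only (5, 3) is free — short on r4
  J7 still needs (1, 5) but only (5, 3) is free — short on r4
  J3 still needs (6, 2) but only (5, 3) is free — short on r3
Processes that could never finish after the grant: J1, J7 and J3.


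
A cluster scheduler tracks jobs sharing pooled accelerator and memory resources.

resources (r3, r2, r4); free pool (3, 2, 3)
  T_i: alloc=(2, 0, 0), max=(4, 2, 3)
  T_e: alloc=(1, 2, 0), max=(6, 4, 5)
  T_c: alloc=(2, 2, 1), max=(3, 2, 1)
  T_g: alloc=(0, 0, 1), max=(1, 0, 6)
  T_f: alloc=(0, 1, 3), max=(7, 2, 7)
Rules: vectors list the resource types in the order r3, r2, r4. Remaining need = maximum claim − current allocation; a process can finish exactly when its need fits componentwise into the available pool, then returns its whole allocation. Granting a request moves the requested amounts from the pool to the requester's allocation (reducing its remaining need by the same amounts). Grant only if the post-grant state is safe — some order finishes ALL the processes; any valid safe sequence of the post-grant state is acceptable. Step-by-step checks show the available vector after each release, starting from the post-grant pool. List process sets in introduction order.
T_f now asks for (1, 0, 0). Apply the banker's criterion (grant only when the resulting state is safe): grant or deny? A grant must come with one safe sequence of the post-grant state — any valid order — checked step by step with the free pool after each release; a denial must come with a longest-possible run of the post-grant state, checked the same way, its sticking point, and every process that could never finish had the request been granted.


GRANT: granting preserves safety; a valid post-grant sequence is T_i, T_c, T_f, T_g, T_e.
Key observation: even at the reduced pool (2, 2, 3), T_i fits immediately, so safety survives the grant.
Verifying the post-grant state step by step:
  pool = (2, 2, 3)
  T_i: need (2, 2, 3) fits (2, 2, 3); releases (2, 0, 0), pool now (4, 2, 3)
  T_c: need (1, 0, 0) fits (4, 2, 3); releases (2, 2, 1), pool now (6, 4, 4)
  T_f: need (6, 1, 4) fits (6, 4, 4); releases (1, 1, 3), pool now (7, 5, 7)
  T_g: need (1, 0, 5) fits (7, 5, 7); releases (0, 0, 1), pool now (7, 5, 8)
  T_e: need (5, 2, 5) fits (7, 5, 8); releases (1, 2, 0), pool now (8, 7, 8)


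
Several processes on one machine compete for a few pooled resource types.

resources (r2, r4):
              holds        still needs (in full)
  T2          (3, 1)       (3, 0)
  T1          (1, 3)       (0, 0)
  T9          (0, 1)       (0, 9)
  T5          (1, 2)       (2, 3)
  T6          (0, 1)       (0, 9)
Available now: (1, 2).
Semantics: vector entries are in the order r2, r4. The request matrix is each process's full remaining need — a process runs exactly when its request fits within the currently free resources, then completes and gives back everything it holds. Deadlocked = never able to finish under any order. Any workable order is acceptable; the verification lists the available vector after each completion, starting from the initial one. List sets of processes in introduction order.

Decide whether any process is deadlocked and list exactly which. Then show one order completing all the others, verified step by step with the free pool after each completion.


Deadlocked: T9 and T6.
Key observation: even finishing T1, T5, T2 leaves just (6, 8) free — too little r4 for any of the remaining processes.
One completion order for the rest: T1, T5, T2. Walking it through:
  pool = (1, 2)
  T1: need (0, 0) fits (1, 2); releases (1, 3), pool now (2, 5)
  T5: need (2, 3) fits (2, 5); releases (1, 2), pool now (3, 7)
  T2: need (3, 0) fits (3, 7); releases (3, 1), pool now (6, 8)
None of the blocked processes ever fits:
  T9 still needs (0, 9) but only (6, 8) is free — short on r4
  T6 still needs (0, 9) but only (6, 8) is free — short on r4


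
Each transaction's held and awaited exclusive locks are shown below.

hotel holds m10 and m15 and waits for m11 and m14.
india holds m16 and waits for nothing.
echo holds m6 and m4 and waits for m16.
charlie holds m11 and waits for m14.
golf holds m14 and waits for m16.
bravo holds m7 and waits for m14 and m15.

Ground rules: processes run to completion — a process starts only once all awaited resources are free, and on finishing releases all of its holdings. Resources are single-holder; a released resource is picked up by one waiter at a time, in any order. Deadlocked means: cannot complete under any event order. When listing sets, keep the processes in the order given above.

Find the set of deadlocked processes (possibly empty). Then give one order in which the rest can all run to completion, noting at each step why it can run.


No process is deadlocked.
Key observation: all waits point, directly or indirectly, at processes that can finish, so nothing is permanently blocked.
One completion order for the rest: india, golf, echo, charlie, hotel, bravo.
Step-by-step check:
  run india (it waits on nothing); releases m16
  golf: everything it awaited (m16) is free; runs, freeing m14
  echo: everything it awaited (m16) is free; runs, freeing m6 and m4
  charlie: everything it awaited (m14) is free; runs, freeing m11
  hotel: everything it awaited (m11 and m14) is free; runs, freeing m10 and m15
  bravo: everything it awaited (m14 and m15) is free; runs, freeing m7


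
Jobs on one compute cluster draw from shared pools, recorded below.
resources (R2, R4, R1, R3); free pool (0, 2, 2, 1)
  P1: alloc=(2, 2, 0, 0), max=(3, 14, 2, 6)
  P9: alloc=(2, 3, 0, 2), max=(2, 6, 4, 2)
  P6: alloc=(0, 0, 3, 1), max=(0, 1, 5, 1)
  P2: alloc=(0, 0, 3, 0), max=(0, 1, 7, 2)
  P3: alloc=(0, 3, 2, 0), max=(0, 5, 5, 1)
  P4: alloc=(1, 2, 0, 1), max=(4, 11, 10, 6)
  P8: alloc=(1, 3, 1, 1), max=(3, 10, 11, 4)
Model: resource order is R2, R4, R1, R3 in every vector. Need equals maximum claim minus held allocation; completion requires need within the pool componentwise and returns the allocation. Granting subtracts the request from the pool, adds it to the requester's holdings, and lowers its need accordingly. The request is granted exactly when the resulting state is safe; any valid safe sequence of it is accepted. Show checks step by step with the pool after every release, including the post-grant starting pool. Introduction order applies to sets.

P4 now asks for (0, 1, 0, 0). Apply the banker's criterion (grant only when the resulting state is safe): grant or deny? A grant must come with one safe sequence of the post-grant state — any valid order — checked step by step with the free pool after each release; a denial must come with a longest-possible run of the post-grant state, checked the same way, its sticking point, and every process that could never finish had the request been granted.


DENY — the pretend-granted state is unsafe.
Key observation: the pool after P6, P2 is (0, 1, 8, 2); every surviving request exceeds it in R4, so progress ends there.
On the post-grant state, P6, P2 is a maximal run — nothing extends it. Check, step by step:
  pool = (0, 1, 2, 1)
  P6: need (0, 1, 2, 0) fits (0, 1, 2, 1); releases (0, 0, 3, 1), pool now (0, 1, 5, 2)
  P2: need (0, 1, 4, 2) fits (0, 1, 5, 2); releases (0, 0, 3, 0), pool now (0, 1, 8, 2)
  blocked: P1 wants (1, 12, 2, 6), pool (0, 1, 8, 2) — not enough R2, R4 and R3
  blocked: P9 wants (0, 3, 4, 0), pool (0, 1, 8, 2) — not enough R4
  blocked: P3 wants (0, 2, 3, 1), pool (0, 1, 8, 2) — not enough R4
  blocked: P4 wants (3, 8, 10, 5), pool (0, 1, 8, 2) — not enough R2, R4, R1 and R3
  blocked: P8 wants (2, 7, 10, 3), pool (0, 1, 8, 2) — not enough R2, R4, R1 and R3
Post-grant, the permanently blocked set is P1, P9, P3, P4 and P8.


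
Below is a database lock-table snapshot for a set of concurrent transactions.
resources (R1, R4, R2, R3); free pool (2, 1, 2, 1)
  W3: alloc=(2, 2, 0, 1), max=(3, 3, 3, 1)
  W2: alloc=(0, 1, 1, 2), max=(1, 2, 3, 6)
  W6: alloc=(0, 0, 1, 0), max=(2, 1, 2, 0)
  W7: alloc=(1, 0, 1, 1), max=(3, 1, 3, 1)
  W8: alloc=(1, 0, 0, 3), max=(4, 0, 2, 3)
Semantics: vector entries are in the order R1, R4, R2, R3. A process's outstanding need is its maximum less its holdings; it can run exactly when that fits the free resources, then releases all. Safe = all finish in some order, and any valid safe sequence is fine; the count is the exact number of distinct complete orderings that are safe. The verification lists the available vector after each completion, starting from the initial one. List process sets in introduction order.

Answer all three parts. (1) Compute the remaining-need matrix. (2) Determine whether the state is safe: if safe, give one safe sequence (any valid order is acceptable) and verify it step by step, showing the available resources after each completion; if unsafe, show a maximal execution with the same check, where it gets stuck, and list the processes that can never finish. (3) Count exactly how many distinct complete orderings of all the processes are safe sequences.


(1) Need matrix, components ordered R1, R4, R2, R3:
  W3: (1, 1, 3, 0)
  W2: (1, 1, 2, 4)
  W6: (2, 1, 1, 0)
  W7: (2, 1, 2, 0)
  W8: (3, 0, 2, 0)
(2) SAFE. One safe sequence: W7, W8, W2, W3, W6.
Key observation: the order's first zero-slack moment is W7 ((2, 1, 2, 0) needed, (2, 1, 2, 1) free — a requested resource with nothing to spare).
Verifying each step:
  pool = (2, 1, 2, 1)
  W7: need (2, 1, 2, 0) fits (2, 1, 2, 1); releases (1, 0, 1, 1), pool now (3, 1, 3, 2)
  W8: need (3, 0, 2, 0) fits (3, 1, 3, 2); releases (1, 0, 0, 3), pool now (4, 1, 3, 5)
  W2: need (1, 1, 2, 4) fits (4, 1, 3, 5); releases (0, 1, 1, 2), pool now (4, 2, 4, 7)
  W3: need (1, 1, 3, 0) fits (4, 2, 4, 7); releases (2, 2, 0, 1), pool now (6, 4, 4, 8)
  W6: need (2, 1, 1, 0) fits (6, 4, 4, 8); releases (0, 0, 1, 0), pool now (6, 4, 5, 8)
(3) Exactly 18 of the possible complete orderings are safe sequences.


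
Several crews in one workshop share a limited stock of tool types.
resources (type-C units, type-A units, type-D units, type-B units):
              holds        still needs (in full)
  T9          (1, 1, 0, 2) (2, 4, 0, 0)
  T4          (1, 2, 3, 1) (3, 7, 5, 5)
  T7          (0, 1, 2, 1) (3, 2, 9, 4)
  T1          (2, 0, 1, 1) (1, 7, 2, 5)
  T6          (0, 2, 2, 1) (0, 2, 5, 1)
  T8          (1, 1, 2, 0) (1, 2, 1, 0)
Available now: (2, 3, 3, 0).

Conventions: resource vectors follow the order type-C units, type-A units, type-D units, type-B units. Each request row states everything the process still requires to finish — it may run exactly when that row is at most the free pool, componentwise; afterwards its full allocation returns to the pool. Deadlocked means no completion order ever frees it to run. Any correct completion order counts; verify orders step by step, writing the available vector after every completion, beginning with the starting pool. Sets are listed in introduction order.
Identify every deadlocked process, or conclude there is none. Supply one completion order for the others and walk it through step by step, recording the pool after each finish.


The deadlocked set is T4, T7 and T1.
Key observation: even finishing T8, T9, T6 leaves just (4, 7, 7, 3) free — too little type-B units for any of the remaining processes.
One completion order for the rest: T8, T9, T6. Step-by-step check:
  pool = (2, 3, 3, 0)
  run T8 (needs (1, 2, 1, 0), free (2, 3, 3, 0)); after release of (1, 1, 2, 0) the pool is (3, 4, 5, 0)
  run T9 (needs (2, 4, 0, 0), free (3, 4, 5, 0)); after release of (1, 1, 0, 2) the pool is (4, 5, 5, 2)
  run T6 (needs (0, 2, 5, 1), free (4, 5, 5, 2)); after release of (0, 2, 2, 1) the pool is (4, 7, 7, 3)
None of the blocked processes ever fits:
  T4 still needs (3, 7, 5, 5) but only (4, 7, 7, 3) is free — short on type-B units
  T7 still needs (3, 2, 9, 4) but only (4, 7, 7, 3) is free — short on type-D units and type-B units
  T1 still needs (1, 7, 2, 5) but only (4, 7, 7, 3) is free — short on type-B units


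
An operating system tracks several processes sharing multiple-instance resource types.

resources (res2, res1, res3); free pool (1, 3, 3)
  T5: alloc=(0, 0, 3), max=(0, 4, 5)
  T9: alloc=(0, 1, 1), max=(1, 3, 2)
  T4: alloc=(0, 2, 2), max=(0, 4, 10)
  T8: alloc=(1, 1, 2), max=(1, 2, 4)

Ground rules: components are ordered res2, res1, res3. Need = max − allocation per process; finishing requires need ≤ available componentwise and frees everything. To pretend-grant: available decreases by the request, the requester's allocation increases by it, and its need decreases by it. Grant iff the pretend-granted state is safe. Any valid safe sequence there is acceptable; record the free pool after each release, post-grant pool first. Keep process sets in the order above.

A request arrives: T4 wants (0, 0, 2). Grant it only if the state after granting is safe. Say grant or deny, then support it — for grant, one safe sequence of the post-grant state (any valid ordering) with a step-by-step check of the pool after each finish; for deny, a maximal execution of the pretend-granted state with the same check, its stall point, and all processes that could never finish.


GRANT. The post-grant state is safe; one safe sequence: T9, T8, T5, T4.
Key observation: even at the reduced pool (1, 3, 1), T9 fits immediately, so safety survives the grant.
Verifying the post-grant state step by step:
  pool = (1, 3, 1)
  run T9 (needs (1, 2, 1), free (1, 3, 1)); after release of (0, 1, 1) the pool is (1, 4, 2)
  run T8 (needs (0, 1, 2), free (1, 4, 2)); after release of (1, 1, 2) the pool is (2, 5, 4)
  run T5 (needs (0, 4, 2), free (2, 5, 4)); after release of (0, 0, 3) the pool is (2, 5, 7)
  run T4 (needs (0, 2, 6), free (2, 5, 7)); after release of (0, 2, 4) the pool is (2, 7, 11)


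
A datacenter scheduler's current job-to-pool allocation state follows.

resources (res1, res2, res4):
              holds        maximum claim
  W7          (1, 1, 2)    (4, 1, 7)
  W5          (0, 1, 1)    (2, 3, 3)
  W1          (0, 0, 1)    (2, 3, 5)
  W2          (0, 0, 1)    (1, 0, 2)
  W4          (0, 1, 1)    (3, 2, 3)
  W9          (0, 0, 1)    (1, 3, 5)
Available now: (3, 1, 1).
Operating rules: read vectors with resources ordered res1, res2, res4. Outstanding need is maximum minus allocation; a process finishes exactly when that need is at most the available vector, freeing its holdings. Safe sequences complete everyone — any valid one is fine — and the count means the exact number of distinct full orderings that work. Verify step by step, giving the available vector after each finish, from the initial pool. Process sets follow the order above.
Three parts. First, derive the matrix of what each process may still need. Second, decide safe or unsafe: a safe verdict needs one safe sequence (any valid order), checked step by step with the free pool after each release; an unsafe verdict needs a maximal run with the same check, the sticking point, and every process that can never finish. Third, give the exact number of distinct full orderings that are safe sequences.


(1) Remaining need (order res1, res2, res4):
  W7: (3, 0, 5)
  W5: (2, 2, 2)
  W1: (2, 3, 4)
  W2: (1, 0, 1)
  W4: (3, 1, 2)
  W9: (1, 3, 4)
(2) The state is SAFE; one workable sequence: W2, W4, W5, W9, W1, W7.
Key observation: at W2 the run first touches a limit — (1, 0, 1) against (3, 1, 1), exact on a resource it actually requests.
Verifying each step:
  pool = (3, 1, 1)
  W2 needs (1, 0, 1) <= (3, 1, 1) -> finishes; pool += (0, 0, 1) = (3, 1, 2)
  W4 needs (3, 1, 2) <= (3, 1, 2) -> finishes; pool += (0, 1, 1) = (3, 2, 3)
  W5 needs (2, 2, 2) <= (3, 2, 3) -> finishes; pool += (0, 1, 1) = (3, 3, 4)
  W9 needs (1, 3, 4) <= (3, 3, 4) -> finishes; pool += (0, 0, 1) = (3, 3, 5)
  W1 needs (2, 3, 4) <= (3, 3, 5) -> finishes; pool += (0, 0, 1) = (3, 3, 6)
  W7 needs (3, 0, 5) <= (3, 3, 6) -> finishes; pool += (1, 1, 2) = (4, 4, 8)
(3) Precisely 4 of the possible complete orderings are safe sequences.


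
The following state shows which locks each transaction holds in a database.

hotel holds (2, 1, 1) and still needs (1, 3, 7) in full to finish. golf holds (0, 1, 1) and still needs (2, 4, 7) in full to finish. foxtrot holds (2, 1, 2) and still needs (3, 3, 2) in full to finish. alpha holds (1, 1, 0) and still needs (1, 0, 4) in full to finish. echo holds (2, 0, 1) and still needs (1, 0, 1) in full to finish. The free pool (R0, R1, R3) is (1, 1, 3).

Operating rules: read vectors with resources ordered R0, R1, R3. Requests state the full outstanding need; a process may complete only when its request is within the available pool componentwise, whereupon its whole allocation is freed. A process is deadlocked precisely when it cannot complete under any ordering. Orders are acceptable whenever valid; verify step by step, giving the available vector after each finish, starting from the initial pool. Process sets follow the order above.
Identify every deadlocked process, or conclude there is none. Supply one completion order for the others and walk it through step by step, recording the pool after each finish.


Deadlocked: hotel, golf and foxtrot.
Key observation: no order helps: past echo, alpha, the free pool tops out at (4, 2, 4), below what each blocked process needs in R1.
A valid finishing order for the others: echo, alpha. Walking it through:
  pool = (1, 1, 3)
  echo: need (1, 0, 1) fits (1, 1, 3); releases (2, 0, 1), pool now (3, 1, 4)
  alpha: need (1, 0, 4) fits (3, 1, 4); releases (1, 1, 0), pool now (4, 2, 4)
The stuck group stays short no matter what:
  hotel still needs (1, 3, 7) but only (4, 2, 4) is free — short on R1 and R3
  golf still needs (2, 4, 7) but only (4, 2, 4) is free — short on R1 and R3
  foxtrot still needs (3, 3, 2) but only (4, 2, 4) is free — short on R1


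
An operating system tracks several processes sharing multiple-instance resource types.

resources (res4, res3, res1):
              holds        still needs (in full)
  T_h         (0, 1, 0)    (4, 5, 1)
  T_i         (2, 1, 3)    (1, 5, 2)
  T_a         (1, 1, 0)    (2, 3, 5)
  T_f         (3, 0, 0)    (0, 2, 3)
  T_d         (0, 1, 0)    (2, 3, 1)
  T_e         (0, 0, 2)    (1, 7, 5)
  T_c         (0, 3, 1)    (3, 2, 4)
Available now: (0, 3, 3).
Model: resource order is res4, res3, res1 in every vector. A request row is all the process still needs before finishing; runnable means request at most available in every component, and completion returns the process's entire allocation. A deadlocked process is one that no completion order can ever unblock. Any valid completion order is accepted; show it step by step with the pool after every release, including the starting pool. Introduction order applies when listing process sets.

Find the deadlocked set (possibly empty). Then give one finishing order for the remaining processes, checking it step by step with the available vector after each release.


Deadlocked: T_h, T_i, T_a, T_e and T_c.
Key observation: after T_f, T_d the pool peaks at (3, 4, 3), and each blocked process is short somewhere: T_h on res4, res3; T_i on res3; T_a on res1; T_e on res3, res1; T_c on res1.
One completion order for the rest: T_f, T_d. Step-by-step check:
  pool = (0, 3, 3)
  run T_f (needs (0, 2, 3), free (0, 3, 3)); after release of (3, 0, 0) the pool is (3, 3, 3)
  run T_d (needs (2, 3, 1), free (3, 3, 3)); after release of (0, 1, 0) the pool is (3, 4, 3)
The stuck group stays short no matter what:
  T_h still needs (4, 5, 1) but only (3, 4, 3) is free — short on res4 and res3
  T_i still needs (1, 5, 2) but only (3, 4, 3) is free — short on res3
  T_a still needs (2, 3, 5) but only (3, 4, 3) is free — short on res1
  T_e still needs (1, 7, 5) but only (3, 4, 3) is free — short on res3 and res1
  T_c still needs (3, 2, 4) but only (3, 4, 3) is free — short on res1


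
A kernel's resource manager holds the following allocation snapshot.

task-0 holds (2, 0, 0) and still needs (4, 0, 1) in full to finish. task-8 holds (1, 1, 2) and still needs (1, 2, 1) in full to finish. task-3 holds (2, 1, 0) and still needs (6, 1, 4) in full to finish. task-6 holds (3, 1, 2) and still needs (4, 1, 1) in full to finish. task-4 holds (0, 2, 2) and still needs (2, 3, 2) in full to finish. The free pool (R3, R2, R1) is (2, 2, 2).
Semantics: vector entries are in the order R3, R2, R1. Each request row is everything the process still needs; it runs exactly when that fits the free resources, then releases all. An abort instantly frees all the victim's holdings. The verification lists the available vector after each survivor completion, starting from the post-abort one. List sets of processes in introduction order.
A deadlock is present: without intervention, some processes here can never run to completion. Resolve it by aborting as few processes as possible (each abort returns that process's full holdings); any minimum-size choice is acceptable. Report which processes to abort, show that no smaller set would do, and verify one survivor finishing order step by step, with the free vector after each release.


Abort task-3.
Key observation: the deadlocked task-6 becomes finishable only because task-3 released (2, 1, 0); it completes at step 1 below.
No smaller set exists: with zero aborts the deadlock remains.
One survivor order: task-6, task-0, task-4, task-8. Check, step by step (post-abort pool first):
  pool = (4, 3, 2)
  task-6 needs (4, 1, 1) <= (4, 3, 2) -> finishes; pool += (3, 1, 2) = (7, 4, 4)
  task-0 needs (4, 0, 1) <= (7, 4, 4) -> finishes; pool += (2, 0, 0) = (9, 4, 4)
  task-4 needs (2, 3, 2) <= (9, 4, 4) -> finishes; pool += (0, 2, 2) = (9, 6, 6)
  task-8 needs (1, 2, 1) <= (9, 6, 6) -> finishes; pool += (1, 1, 2) = (10, 7, 8)


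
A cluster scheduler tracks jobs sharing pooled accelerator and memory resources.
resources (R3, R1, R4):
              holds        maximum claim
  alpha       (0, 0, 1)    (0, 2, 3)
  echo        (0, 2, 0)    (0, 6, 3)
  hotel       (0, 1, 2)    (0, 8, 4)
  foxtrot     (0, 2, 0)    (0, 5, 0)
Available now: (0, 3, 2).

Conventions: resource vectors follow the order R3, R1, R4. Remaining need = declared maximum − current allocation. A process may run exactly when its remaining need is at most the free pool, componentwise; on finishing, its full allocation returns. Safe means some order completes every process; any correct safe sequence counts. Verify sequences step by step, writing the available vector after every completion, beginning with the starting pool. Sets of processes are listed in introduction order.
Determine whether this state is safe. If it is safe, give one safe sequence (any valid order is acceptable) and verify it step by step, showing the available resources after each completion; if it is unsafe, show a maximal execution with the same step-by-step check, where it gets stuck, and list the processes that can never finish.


The state is SAFE; one workable sequence: alpha, foxtrot, echo, hotel.
Key observation: the order's first zero-slack moment is alpha ((0, 2, 2) needed, (0, 3, 2) free — a requested resource with nothing to spare).
Walking it through:
  pool = (0, 3, 2)
  run alpha (needs (0, 2, 2), free (0, 3, 2)); after release of (0, 0, 1) the pool is (0, 3, 3)
  run foxtrot (needs (0, 3, 0), free (0, 3, 3)); after release of (0, 2, 0) the pool is (0, 5, 3)
  run echo (needs (0, 4, 3), free (0, 5, 3)); after release of (0, 2, 0) the pool is (0, 7, 3)
  run hotel (needs (0, 7, 2), free (0, 7, 3)); after release of (0, 1, 2) the pool is (0, 8, 5)


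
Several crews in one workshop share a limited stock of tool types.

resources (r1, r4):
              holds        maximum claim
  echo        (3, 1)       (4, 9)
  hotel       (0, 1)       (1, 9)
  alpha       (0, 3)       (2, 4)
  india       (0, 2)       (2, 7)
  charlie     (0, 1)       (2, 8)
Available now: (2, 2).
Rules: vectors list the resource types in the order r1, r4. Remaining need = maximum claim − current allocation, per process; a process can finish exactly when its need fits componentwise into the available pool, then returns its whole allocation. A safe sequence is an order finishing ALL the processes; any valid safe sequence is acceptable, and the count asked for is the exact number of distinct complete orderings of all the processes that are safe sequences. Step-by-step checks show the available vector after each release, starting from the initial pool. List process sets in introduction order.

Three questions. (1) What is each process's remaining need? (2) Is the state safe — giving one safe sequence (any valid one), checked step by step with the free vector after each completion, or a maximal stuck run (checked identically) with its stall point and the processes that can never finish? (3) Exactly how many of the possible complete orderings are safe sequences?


(1) Remaining need (order r1, r4):
  echo: (1, 8)
  hotel: (1, 8)
  alpha: (2, 1)
  india: (2, 5)
  charlie: (2, 7)
(2) SAFE, for example via the order alpha, india, charlie, hotel, echo.
Key observation: alpha marks the first exact bind of the order: its need (2, 1) fits the free (2, 2) with zero slack on a requested resource.
Walking it through:
  pool = (2, 2)
  run alpha (needs (2, 1), free (2, 2)); after release of (0, 3) the pool is (2, 5)
  run india (needs (2, 5), free (2, 5)); after release of (0, 2) the pool is (2, 7)
  run charlie (needs (2, 7), free (2, 7)); after release of (0, 1) the pool is (2, 8)
  run hotel (needs (1, 8), free (2, 8)); after release of (0, 1) the pool is (2, 9)
  run echo (needs (1, 8), free (2, 9)); after release of (3, 1) the pool is (5, 10)
(3) The exact count: 2 of the possible complete orderings are safe sequences.


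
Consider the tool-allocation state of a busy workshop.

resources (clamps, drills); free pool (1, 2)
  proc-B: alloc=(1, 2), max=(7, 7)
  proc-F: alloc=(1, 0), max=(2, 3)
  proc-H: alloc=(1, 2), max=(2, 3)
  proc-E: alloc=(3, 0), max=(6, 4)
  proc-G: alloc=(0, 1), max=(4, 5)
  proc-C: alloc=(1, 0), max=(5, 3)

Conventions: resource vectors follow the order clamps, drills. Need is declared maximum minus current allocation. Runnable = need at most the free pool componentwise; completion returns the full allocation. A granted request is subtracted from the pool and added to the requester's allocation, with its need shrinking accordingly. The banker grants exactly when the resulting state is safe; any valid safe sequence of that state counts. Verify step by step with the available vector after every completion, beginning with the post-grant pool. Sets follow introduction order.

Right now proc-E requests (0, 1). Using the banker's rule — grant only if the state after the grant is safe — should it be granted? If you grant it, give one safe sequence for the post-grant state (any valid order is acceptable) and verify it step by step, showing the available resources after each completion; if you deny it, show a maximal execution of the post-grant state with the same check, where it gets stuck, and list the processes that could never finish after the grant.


GRANT. The post-grant state is safe; one safe sequence: proc-H, proc-F, proc-E, proc-G, proc-B, proc-C.
Key observation: after the grant the pool drops to (1, 1), which still lets proc-H finish first and unwind the rest.
Verifying the post-grant state step by step:
  pool = (1, 1)
  run proc-H (needs (1, 1), free (1, 1)); after release of (1, 2) the pool is (2, 3)
  run proc-F (needs (1, 3), free (2, 3)); after release of (1, 0) the pool is (3, 3)
  run proc-E (needs (3, 3), free (3, 3)); after release of (3, 1) the pool is (6, 4)
  run proc-G (needs (4, 4), free (6, 4)); after release of (0, 1) the pool is (6, 5)
  run proc-B (needs (6, 5), free (6, 5)); after release of (1, 2) the pool is (7, 7)
  run proc-C (needs (4, 3), free (7, 7)); after release of (1, 0) the pool is (8, 7)


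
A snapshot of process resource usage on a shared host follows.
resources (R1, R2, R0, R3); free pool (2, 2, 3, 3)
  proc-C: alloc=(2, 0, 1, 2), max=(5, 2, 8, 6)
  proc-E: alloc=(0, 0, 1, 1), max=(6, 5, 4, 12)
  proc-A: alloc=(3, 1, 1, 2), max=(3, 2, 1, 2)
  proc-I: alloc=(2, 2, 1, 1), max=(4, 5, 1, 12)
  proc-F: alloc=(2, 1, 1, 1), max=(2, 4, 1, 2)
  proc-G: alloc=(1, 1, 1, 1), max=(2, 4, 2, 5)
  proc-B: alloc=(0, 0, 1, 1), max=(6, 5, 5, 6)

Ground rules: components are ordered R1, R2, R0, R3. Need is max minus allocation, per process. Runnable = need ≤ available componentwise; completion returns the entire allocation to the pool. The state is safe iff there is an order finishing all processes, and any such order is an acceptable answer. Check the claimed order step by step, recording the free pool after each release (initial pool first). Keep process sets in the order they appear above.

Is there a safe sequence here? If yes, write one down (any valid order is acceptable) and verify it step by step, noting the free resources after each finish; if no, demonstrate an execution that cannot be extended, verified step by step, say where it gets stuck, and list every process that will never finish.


UNSAFE.
Key observation: proc-A, proc-F, proc-G, proc-B, proc-C can finish, but then (10, 5, 8, 10) is all there is, and the blocked group's R3 demands exceed it.
A maximal execution: proc-A, proc-F, proc-G, proc-B, proc-C — then nothing else fits. Verifying each step:
  pool = (2, 2, 3, 3)
  run proc-A (needs (0, 1, 0, 0), free (2, 2, 3, 3)); after release of (3, 1, 1, 2) the pool is (5, 3, 4, 5)
  run proc-F (needs (0, 3, 0, 1), free (5, 3, 4, 5)); after release of (2, 1, 1, 1) the pool is (7, 4, 5, 6)
  run proc-G (needs (1, 3, 1, 4), free (7, 4, 5, 6)); after release of (1, 1, 1, 1) the pool is (8, 5, 6, 7)
  run proc-B (needs (6, 5, 4, 5), free (8, 5, 6, 7)); after release of (0, 0, 1, 1) the pool is (8, 5, 7, 8)
  run proc-C (needs (3, 2, 7, 4), free (8, 5, 7, 8)); after release of (2, 0, 1, 2) the pool is (10, 5, 8, 10)
  proc-E cannot run: need (6, 5, 3, 11) vs free (10, 5, 8, 10) (insufficient R3)
  proc-I cannot run: need (2, 3, 0, 11) vs free (10, 5, 8, 10) (insufficient R3)
Processes that can never finish: proc-E and proc-I.


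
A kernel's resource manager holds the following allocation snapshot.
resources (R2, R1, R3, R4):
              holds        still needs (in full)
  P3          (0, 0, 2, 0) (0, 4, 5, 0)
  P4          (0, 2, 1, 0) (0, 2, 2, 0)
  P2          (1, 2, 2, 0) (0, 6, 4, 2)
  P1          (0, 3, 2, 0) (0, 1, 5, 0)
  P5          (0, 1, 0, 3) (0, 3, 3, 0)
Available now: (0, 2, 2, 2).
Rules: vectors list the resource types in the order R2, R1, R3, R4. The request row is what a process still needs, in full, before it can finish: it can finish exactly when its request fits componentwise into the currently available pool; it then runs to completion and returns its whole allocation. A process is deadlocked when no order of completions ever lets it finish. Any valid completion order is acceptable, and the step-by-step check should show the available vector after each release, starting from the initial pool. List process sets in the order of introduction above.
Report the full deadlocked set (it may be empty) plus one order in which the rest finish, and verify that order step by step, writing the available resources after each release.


Deadlocked: P3, P2 and P1.
Key observation: the wall is R3: completing P4, P5 brings the pool only to (0, 5, 3, 5), and all the rest need more.
A valid finishing order for the others: P4, P5. Walking it through:
  pool = (0, 2, 2, 2)
  P4: need (0, 2, 2, 0) fits (0, 2, 2, 2); releases (0, 2, 1, 0), pool now (0, 4, 3, 2)
  P5: need (0, 3, 3, 0) fits (0, 4, 3, 2); releases (0, 1, 0, 3), pool now (0, 5, 3, 5)
The blocked processes can never fit:
  P3 cannot run: need (0, 4, 5, 0) vs free (0, 5, 3, 5) (insufficient R3)
  P2 cannot run: need (0, 6, 4, 2) vs free (0, 5, 3, 5) (insufficient R1 and R3)
  P1 cannot run: need (0, 1, 5, 0) vs free (0, 5, 3, 5) (insufficient R3)


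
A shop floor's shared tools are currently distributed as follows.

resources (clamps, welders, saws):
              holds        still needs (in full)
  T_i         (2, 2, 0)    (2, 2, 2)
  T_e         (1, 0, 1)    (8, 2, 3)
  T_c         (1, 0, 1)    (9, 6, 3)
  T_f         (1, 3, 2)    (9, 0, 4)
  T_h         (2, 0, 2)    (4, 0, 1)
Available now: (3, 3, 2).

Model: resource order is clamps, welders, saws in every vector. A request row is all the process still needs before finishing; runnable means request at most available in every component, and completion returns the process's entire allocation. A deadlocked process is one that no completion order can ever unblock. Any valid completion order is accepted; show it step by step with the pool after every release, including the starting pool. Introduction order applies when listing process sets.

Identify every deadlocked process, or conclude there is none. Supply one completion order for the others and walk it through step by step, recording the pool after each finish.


The deadlocked set is T_e, T_c and T_f.
Key observation: even finishing T_i, T_h leaves just (7, 5, 4) free — too little clamps for any of the remaining processes.
A valid finishing order for the others: T_i, T_h. Step-by-step check:
  pool = (3, 3, 2)
  run T_i (needs (2, 2, 2), free (3, 3, 2)); after release of (2, 2, 0) the pool is (5, 5, 2)
  run T_h (needs (4, 0, 1), free (5, 5, 2)); after release of (2, 0, 2) the pool is (7, 5, 4)
None of the blocked processes ever fits:
  T_e cannot run: need (8, 2, 3) vs free (7, 5, 4) (insufficient clamps)
  T_c cannot run: need (9, 6, 3) vs free (7, 5, 4) (insufficient clamps and welders)
  T_f cannot run: need (9, 0, 4) vs free (7, 5, 4) (insufficient clamps)


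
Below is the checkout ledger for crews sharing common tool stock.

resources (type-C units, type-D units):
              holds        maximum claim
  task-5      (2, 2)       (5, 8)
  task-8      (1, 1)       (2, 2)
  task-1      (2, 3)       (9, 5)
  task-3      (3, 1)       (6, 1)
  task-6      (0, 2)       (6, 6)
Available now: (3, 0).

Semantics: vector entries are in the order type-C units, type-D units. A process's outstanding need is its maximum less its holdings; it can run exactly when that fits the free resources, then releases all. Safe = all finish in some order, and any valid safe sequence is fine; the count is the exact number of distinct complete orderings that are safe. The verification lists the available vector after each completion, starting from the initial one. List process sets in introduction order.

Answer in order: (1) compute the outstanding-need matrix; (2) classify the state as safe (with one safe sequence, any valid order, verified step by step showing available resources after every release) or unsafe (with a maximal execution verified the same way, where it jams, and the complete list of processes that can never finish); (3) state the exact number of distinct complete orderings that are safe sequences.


(1) Remaining need (order type-C units, type-D units):
  task-5: (3, 6)
  task-8: (1, 1)
  task-1: (7, 2)
  task-3: (3, 0)
  task-6: (6, 4)
(2) The state is SAFE; one workable sequence: task-3, task-8, task-1, task-6, task-5.
Key observation: reading the order forward, task-3 is the first process whose need (3, 0) meets the free pool (3, 0) exactly on a resource it requests.
Step-by-step check:
  pool = (3, 0)
  task-3 needs (3, 0) <= (3, 0) -> finishes; pool += (3, 1) = (6, 1)
  task-8 needs (1, 1) <= (6, 1) -> finishes; pool += (1, 1) = (7, 2)
  task-1 needs (7, 2) <= (7, 2) -> finishes; pool += (2, 3) = (9, 5)
  task-6 needs (6, 4) <= (9, 5) -> finishes; pool += (0, 2) = (9, 7)
  task-5 needs (3, 6) <= (9, 7) -> finishes; pool += (2, 2) = (11, 9)
(3) Precisely 1 of the possible complete orderings is a safe sequence.
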